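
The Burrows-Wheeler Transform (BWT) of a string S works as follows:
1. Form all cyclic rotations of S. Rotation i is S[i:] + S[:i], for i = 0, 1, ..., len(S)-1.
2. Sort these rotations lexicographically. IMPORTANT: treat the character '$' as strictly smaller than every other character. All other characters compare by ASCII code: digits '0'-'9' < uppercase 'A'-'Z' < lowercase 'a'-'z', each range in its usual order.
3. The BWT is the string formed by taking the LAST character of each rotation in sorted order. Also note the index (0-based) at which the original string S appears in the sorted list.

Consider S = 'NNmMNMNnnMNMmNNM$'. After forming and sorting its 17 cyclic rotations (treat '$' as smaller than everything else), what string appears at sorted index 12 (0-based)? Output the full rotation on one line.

All 17 rotations (rotation i = S[i:]+S[:i]):
  rot[0] = NNmMNMNnnMNMmNNM$
  rot[1] = NmMNMNnnMNMmNNM$N
  rot[2] = mMNMNnnMNMmNNM$NN
  rot[3] = MNMNnnMNMmNNM$NNm
  rot[4] = NMNnnMNMmNNM$NNmM
  rot[5] = MNnnMNMmNNM$NNmMN
  rot[6] = NnnMNMmNNM$NNmMNM
  rot[7] = nnMNMmNNM$NNmMNMN
  rot[8] = nMNMmNNM$NNmMNMNn
  rot[9] = MNMmNNM$NNmMNMNnn
  rot[10] = NMmNNM$NNmMNMNnnM
  rot[11] = MmNNM$NNmMNMNnnMN
  rot[12] = mNNM$NNmMNMNnnMNM
  rot[13] = NNM$NNmMNMNnnMNMm
  rot[14] = NM$NNmMNMNnnMNMmN
  rot[15] = M$NNmMNMNnnMNMmNN
  rot[16] = $NNmMNMNnnMNMmNNM
Sorted (with $ < everything):
  sorted[0] = $NNmMNMNnnMNMmNNM
  sorted[1] = M$NNmMNMNnnMNMmNN
  sorted[2] = MNMNnnMNMmNNM$NNm
  sorted[3] = MNMmNNM$NNmMNMNnn
  sorted[4] = MNnnMNMmNNM$NNmMN
  sorted[5] = MmNNM$NNmMNMNnnMN
  sorted[6] = NM$NNmMNMNnnMNMmN
  sorted[7] = NMNnnMNMmNNM$NNmM
  sorted[8] = NMmNNM$NNmMNMNnnM
  sorted[9] = NNM$NNmMNMNnnMNMm
  sorted[10] = NNmMNMNnnMNMmNNM$
  sorted[11] = NmMNMNnnMNMmNNM$N
  sorted[12] = NnnMNMmNNM$NNmMNM
  sorted[13] = mMNMNnnMNMmNNM$NN
  sorted[14] = mNNM$NNmMNMNnnMNM
  sorted[15] = nMNMmNNM$NNmMNMNn
  sorted[16] = nnMNMmNNM$NNmMNMN
sorted[12] = NnnMNMmNNM$NNmMNM

Answer: NnnMNMmNNM$NNmMNM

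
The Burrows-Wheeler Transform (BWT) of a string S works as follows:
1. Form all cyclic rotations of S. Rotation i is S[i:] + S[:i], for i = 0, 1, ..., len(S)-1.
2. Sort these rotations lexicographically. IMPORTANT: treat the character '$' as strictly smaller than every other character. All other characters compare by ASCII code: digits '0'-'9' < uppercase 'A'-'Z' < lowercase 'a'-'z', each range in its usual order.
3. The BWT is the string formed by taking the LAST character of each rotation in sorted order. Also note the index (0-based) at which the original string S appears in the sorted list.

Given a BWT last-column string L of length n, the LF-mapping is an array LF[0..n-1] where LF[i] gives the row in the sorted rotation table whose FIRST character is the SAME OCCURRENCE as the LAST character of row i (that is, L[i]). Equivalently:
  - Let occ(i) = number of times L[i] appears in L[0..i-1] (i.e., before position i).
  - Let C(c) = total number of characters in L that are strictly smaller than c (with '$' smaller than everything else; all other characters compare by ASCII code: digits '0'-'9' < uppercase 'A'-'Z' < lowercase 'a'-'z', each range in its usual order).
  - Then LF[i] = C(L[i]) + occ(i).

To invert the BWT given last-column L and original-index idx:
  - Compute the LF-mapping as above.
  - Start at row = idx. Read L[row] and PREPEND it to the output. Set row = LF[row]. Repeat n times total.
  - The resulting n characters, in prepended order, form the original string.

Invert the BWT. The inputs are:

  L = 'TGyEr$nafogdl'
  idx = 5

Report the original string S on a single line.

Answer: dragonflyGET$

Derivation:
LF mapping: 3 2 12 1 11 0 9 4 6 10 7 5 8
Walk LF starting at row 5, prepending L[row]:
  step 1: row=5, L[5]='$', prepend. Next row=LF[5]=0
  step 2: row=0, L[0]='T', prepend. Next row=LF[0]=3
  step 3: row=3, L[3]='E', prepend. Next row=LF[3]=1
  step 4: row=1, L[1]='G', prepend. Next row=LF[1]=2
  step 5: row=2, L[2]='y', prepend. Next row=LF[2]=12
  step 6: row=12, L[12]='l', prepend. Next row=LF[12]=8
  step 7: row=8, L[8]='f', prepend. Next row=LF[8]=6
  step 8: row=6, L[6]='n', prepend. Next row=LF[6]=9
  step 9: row=9, L[9]='o', prepend. Next row=LF[9]=10
  step 10: row=10, L[10]='g', prepend. Next row=LF[10]=7
  step 11: row=7, L[7]='a', prepend. Next row=LF[7]=4
  step 12: row=4, L[4]='r', prepend. Next row=LF[4]=11
  step 13: row=11, L[11]='d', prepend. Next row=LF[11]=5
Reversed output: dragonflyGET$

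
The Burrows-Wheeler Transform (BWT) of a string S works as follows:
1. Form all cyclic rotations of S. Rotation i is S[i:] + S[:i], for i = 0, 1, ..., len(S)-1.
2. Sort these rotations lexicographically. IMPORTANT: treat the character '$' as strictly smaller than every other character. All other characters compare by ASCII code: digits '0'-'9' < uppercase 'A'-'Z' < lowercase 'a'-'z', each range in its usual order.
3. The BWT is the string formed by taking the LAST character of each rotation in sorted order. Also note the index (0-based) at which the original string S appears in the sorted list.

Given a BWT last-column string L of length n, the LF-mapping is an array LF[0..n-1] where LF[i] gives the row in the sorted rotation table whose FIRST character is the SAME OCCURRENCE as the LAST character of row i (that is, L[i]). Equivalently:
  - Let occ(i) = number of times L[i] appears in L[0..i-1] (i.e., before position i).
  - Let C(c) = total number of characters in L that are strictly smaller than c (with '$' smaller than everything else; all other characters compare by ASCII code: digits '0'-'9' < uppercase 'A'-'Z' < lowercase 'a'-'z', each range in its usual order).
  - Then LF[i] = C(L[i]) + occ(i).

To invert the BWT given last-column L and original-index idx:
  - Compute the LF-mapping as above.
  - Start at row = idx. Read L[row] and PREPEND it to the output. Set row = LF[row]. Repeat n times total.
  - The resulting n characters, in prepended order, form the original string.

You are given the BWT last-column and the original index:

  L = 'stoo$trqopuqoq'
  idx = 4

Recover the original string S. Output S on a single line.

Answer: otprqqtoooqus$

Derivation:
LF mapping: 10 11 1 2 0 12 9 6 3 5 13 7 4 8
Walk LF starting at row 4, prepending L[row]:
  step 1: row=4, L[4]='$', prepend. Next row=LF[4]=0
  step 2: row=0, L[0]='s', prepend. Next row=LF[0]=10
  step 3: row=10, L[10]='u', prepend. Next row=LF[10]=13
  step 4: row=13, L[13]='q', prepend. Next row=LF[13]=8
  step 5: row=8, L[8]='o', prepend. Next row=LF[8]=3
  step 6: row=3, L[3]='o', prepend. Next row=LF[3]=2
  step 7: row=2, L[2]='o', prepend. Next row=LF[2]=1
  step 8: row=1, L[1]='t', prepend. Next row=LF[1]=11
  step 9: row=11, L[11]='q', prepend. Next row=LF[11]=7
  step 10: row=7, L[7]='q', prepend. Next row=LF[7]=6
  step 11: row=6, L[6]='r', prepend. Next row=LF[6]=9
  step 12: row=9, L[9]='p', prepend. Next row=LF[9]=5
  step 13: row=5, L[5]='t', prepend. Next row=LF[5]=12
  step 14: row=12, L[12]='o', prepend. Next row=LF[12]=4
Reversed output: otprqqtoooqus$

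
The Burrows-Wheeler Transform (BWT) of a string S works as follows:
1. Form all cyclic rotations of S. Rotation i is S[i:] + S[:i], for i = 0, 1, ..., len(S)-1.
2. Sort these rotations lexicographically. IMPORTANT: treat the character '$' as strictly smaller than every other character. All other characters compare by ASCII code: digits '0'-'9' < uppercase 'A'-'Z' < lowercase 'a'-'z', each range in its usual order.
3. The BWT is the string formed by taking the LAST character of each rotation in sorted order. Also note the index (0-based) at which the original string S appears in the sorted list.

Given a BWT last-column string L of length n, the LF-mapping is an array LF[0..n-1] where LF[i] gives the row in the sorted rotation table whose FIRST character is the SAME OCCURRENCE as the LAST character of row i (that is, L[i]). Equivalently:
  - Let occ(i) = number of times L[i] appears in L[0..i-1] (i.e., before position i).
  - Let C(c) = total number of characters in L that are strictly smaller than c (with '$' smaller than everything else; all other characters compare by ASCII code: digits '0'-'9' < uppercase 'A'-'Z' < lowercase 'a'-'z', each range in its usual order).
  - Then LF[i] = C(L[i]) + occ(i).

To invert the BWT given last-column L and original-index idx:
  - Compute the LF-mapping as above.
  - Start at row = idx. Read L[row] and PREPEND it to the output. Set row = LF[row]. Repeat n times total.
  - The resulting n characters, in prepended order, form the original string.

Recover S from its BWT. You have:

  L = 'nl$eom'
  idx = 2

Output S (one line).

Answer: lemon$

Derivation:
LF mapping: 4 2 0 1 5 3
Walk LF starting at row 2, prepending L[row]:
  step 1: row=2, L[2]='$', prepend. Next row=LF[2]=0
  step 2: row=0, L[0]='n', prepend. Next row=LF[0]=4
  step 3: row=4, L[4]='o', prepend. Next row=LF[4]=5
  step 4: row=5, L[5]='m', prepend. Next row=LF[5]=3
  step 5: row=3, L[3]='e', prepend. Next row=LF[3]=1
  step 6: row=1, L[1]='l', prepend. Next row=LF[1]=2
Reversed output: lemon$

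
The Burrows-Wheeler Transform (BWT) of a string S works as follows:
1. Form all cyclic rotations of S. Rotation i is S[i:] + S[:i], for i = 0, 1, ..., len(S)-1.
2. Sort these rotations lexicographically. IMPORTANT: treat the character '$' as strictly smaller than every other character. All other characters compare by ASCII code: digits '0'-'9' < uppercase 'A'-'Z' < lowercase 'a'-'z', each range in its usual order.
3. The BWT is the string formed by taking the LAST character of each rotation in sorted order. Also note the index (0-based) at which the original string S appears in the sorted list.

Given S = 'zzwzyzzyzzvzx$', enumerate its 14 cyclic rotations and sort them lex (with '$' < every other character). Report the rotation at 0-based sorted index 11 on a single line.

Answer: zzvzx$zzwzyzzy

Derivation:
All 14 rotations (rotation i = S[i:]+S[:i]):
  rot[0] = zzwzyzzyzzvzx$
  rot[1] = zwzyzzyzzvzx$z
  rot[2] = wzyzzyzzvzx$zz
  rot[3] = zyzzyzzvzx$zzw
  rot[4] = yzzyzzvzx$zzwz
  rot[5] = zzyzzvzx$zzwzy
  rot[6] = zyzzvzx$zzwzyz
  rot[7] = yzzvzx$zzwzyzz
  rot[8] = zzvzx$zzwzyzzy
  rot[9] = zvzx$zzwzyzzyz
  rot[10] = vzx$zzwzyzzyzz
  rot[11] = zx$zzwzyzzyzzv
  rot[12] = x$zzwzyzzyzzvz
  rot[13] = $zzwzyzzyzzvzx
Sorted (with $ < everything):
  sorted[0] = $zzwzyzzyzzvzx
  sorted[1] = vzx$zzwzyzzyzz
  sorted[2] = wzyzzyzzvzx$zz
  sorted[3] = x$zzwzyzzyzzvz
  sorted[4] = yzzvzx$zzwzyzz
  sorted[5] = yzzyzzvzx$zzwz
  sorted[6] = zvzx$zzwzyzzyz
  sorted[7] = zwzyzzyzzvzx$z
  sorted[8] = zx$zzwzyzzyzzv
  sorted[9] = zyzzvzx$zzwzyz
  sorted[10] = zyzzyzzvzx$zzw
  sorted[11] = zzvzx$zzwzyzzy
  sorted[12] = zzwzyzzyzzvzx$
  sorted[13] = zzyzzvzx$zzwzy
sorted[11] = zzvzx$zzwzyzzy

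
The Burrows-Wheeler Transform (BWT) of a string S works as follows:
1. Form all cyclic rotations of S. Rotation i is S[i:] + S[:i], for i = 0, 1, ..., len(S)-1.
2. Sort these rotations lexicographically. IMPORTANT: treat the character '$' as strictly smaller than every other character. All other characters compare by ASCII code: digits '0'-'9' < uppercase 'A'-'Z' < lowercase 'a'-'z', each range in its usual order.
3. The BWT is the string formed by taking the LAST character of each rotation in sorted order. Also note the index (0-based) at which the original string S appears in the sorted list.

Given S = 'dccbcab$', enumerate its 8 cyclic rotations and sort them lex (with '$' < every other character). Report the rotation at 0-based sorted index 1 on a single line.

All 8 rotations (rotation i = S[i:]+S[:i]):
  rot[0] = dccbcab$
  rot[1] = ccbcab$d
  rot[2] = cbcab$dc
  rot[3] = bcab$dcc
  rot[4] = cab$dccb
  rot[5] = ab$dccbc
  rot[6] = b$dccbca
  rot[7] = $dccbcab
Sorted (with $ < everything):
  sorted[0] = $dccbcab
  sorted[1] = ab$dccbc
  sorted[2] = b$dccbca
  sorted[3] = bcab$dcc
  sorted[4] = cab$dccb
  sorted[5] = cbcab$dc
  sorted[6] = ccbcab$d
  sorted[7] = dccbcab$
sorted[1] = ab$dccbc

Answer: ab$dccbc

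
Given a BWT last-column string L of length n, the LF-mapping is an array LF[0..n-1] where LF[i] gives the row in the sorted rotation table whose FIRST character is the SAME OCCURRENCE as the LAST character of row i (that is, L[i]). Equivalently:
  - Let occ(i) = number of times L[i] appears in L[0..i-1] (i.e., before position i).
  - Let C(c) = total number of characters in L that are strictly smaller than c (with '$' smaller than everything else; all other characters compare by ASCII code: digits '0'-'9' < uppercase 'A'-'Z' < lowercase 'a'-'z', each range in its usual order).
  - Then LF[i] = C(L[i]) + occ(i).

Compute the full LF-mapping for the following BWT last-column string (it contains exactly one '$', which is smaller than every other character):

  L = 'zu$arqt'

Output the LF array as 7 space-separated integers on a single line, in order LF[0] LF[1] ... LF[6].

Char counts: '$':1, 'a':1, 'q':1, 'r':1, 't':1, 'u':1, 'z':1
C (first-col start): C('$')=0, C('a')=1, C('q')=2, C('r')=3, C('t')=4, C('u')=5, C('z')=6
L[0]='z': occ=0, LF[0]=C('z')+0=6+0=6
L[1]='u': occ=0, LF[1]=C('u')+0=5+0=5
L[2]='$': occ=0, LF[2]=C('$')+0=0+0=0
L[3]='a': occ=0, LF[3]=C('a')+0=1+0=1
L[4]='r': occ=0, LF[4]=C('r')+0=3+0=3
L[5]='q': occ=0, LF[5]=C('q')+0=2+0=2
L[6]='t': occ=0, LF[6]=C('t')+0=4+0=4

Answer: 6 5 0 1 3 2 4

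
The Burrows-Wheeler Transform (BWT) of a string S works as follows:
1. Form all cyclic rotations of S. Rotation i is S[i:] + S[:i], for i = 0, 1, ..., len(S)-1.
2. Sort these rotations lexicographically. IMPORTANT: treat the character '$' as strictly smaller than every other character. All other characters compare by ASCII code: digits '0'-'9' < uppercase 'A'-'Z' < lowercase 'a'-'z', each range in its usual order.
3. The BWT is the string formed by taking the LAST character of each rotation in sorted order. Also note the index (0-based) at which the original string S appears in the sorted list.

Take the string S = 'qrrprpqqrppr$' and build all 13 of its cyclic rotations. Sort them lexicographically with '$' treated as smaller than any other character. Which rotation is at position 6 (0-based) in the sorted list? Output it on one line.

All 13 rotations (rotation i = S[i:]+S[:i]):
  rot[0] = qrrprpqqrppr$
  rot[1] = rrprpqqrppr$q
  rot[2] = rprpqqrppr$qr
  rot[3] = prpqqrppr$qrr
  rot[4] = rpqqrppr$qrrp
  rot[5] = pqqrppr$qrrpr
  rot[6] = qqrppr$qrrprp
  rot[7] = qrppr$qrrprpq
  rot[8] = rppr$qrrprpqq
  rot[9] = ppr$qrrprpqqr
  rot[10] = pr$qrrprpqqrp
  rot[11] = r$qrrprpqqrpp
  rot[12] = $qrrprpqqrppr
Sorted (with $ < everything):
  sorted[0] = $qrrprpqqrppr
  sorted[1] = ppr$qrrprpqqr
  sorted[2] = pqqrppr$qrrpr
  sorted[3] = pr$qrrprpqqrp
  sorted[4] = prpqqrppr$qrr
  sorted[5] = qqrppr$qrrprp
  sorted[6] = qrppr$qrrprpq
  sorted[7] = qrrprpqqrppr$
  sorted[8] = r$qrrprpqqrpp
  sorted[9] = rppr$qrrprpqq
  sorted[10] = rpqqrppr$qrrp
  sorted[11] = rprpqqrppr$qr
  sorted[12] = rrprpqqrppr$q
sorted[6] = qrppr$qrrprpq

Answer: qrppr$qrrprpq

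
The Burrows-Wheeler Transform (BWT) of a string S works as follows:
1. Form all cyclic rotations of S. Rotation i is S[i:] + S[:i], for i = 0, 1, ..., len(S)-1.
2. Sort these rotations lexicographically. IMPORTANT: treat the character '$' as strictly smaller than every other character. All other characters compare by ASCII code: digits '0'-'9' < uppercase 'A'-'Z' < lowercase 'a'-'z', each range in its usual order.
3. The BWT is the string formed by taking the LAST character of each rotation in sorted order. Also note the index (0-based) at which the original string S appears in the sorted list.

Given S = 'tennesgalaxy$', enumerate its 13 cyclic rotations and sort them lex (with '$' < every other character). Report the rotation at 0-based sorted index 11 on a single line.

Answer: xy$tennesgala

Derivation:
All 13 rotations (rotation i = S[i:]+S[:i]):
  rot[0] = tennesgalaxy$
  rot[1] = ennesgalaxy$t
  rot[2] = nnesgalaxy$te
  rot[3] = nesgalaxy$ten
  rot[4] = esgalaxy$tenn
  rot[5] = sgalaxy$tenne
  rot[6] = galaxy$tennes
  rot[7] = alaxy$tennesg
  rot[8] = laxy$tennesga
  rot[9] = axy$tennesgal
  rot[10] = xy$tennesgala
  rot[11] = y$tennesgalax
  rot[12] = $tennesgalaxy
Sorted (with $ < everything):
  sorted[0] = $tennesgalaxy
  sorted[1] = alaxy$tennesg
  sorted[2] = axy$tennesgal
  sorted[3] = ennesgalaxy$t
  sorted[4] = esgalaxy$tenn
  sorted[5] = galaxy$tennes
  sorted[6] = laxy$tennesga
  sorted[7] = nesgalaxy$ten
  sorted[8] = nnesgalaxy$te
  sorted[9] = sgalaxy$tenne
  sorted[10] = tennesgalaxy$
  sorted[11] = xy$tennesgala
  sorted[12] = y$tennesgalax
sorted[11] = xy$tennesgala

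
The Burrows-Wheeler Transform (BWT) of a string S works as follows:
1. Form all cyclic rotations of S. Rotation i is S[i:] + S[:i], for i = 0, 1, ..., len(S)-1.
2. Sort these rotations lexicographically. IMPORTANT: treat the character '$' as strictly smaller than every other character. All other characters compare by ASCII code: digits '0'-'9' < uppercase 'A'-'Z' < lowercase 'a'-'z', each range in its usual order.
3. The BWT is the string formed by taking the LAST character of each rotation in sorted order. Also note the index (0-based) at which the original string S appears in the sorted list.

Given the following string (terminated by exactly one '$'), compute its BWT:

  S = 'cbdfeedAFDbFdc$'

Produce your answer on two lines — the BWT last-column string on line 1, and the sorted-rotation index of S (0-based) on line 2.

All 15 rotations (rotation i = S[i:]+S[:i]):
  rot[0] = cbdfeedAFDbFdc$
  rot[1] = bdfeedAFDbFdc$c
  rot[2] = dfeedAFDbFdc$cb
  rot[3] = feedAFDbFdc$cbd
  rot[4] = eedAFDbFdc$cbdf
  rot[5] = edAFDbFdc$cbdfe
  rot[6] = dAFDbFdc$cbdfee
  rot[7] = AFDbFdc$cbdfeed
  rot[8] = FDbFdc$cbdfeedA
  rot[9] = DbFdc$cbdfeedAF
  rot[10] = bFdc$cbdfeedAFD
  rot[11] = Fdc$cbdfeedAFDb
  rot[12] = dc$cbdfeedAFDbF
  rot[13] = c$cbdfeedAFDbFd
  rot[14] = $cbdfeedAFDbFdc
Sorted (with $ < everything):
  sorted[0] = $cbdfeedAFDbFdc  (last char: 'c')
  sorted[1] = AFDbFdc$cbdfeed  (last char: 'd')
  sorted[2] = DbFdc$cbdfeedAF  (last char: 'F')
  sorted[3] = FDbFdc$cbdfeedA  (last char: 'A')
  sorted[4] = Fdc$cbdfeedAFDb  (last char: 'b')
  sorted[5] = bFdc$cbdfeedAFD  (last char: 'D')
  sorted[6] = bdfeedAFDbFdc$c  (last char: 'c')
  sorted[7] = c$cbdfeedAFDbFd  (last char: 'd')
  sorted[8] = cbdfeedAFDbFdc$  (last char: '$')
  sorted[9] = dAFDbFdc$cbdfee  (last char: 'e')
  sorted[10] = dc$cbdfeedAFDbF  (last char: 'F')
  sorted[11] = dfeedAFDbFdc$cb  (last char: 'b')
  sorted[12] = edAFDbFdc$cbdfe  (last char: 'e')
  sorted[13] = eedAFDbFdc$cbdf  (last char: 'f')
  sorted[14] = feedAFDbFdc$cbd  (last char: 'd')
Last column: cdFAbDcd$eFbefd
Original string S is at sorted index 8

Answer: cdFAbDcd$eFbefd
8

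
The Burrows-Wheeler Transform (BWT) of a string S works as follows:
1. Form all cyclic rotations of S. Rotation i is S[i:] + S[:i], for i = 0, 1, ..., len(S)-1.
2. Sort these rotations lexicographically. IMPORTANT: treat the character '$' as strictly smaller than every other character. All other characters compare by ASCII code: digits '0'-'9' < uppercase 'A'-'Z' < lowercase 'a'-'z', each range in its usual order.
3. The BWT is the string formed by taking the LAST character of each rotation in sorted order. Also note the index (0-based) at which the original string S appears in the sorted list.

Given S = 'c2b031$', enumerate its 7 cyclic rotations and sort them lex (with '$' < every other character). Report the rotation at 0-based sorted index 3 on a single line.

All 7 rotations (rotation i = S[i:]+S[:i]):
  rot[0] = c2b031$
  rot[1] = 2b031$c
  rot[2] = b031$c2
  rot[3] = 031$c2b
  rot[4] = 31$c2b0
  rot[5] = 1$c2b03
  rot[6] = $c2b031
Sorted (with $ < everything):
  sorted[0] = $c2b031
  sorted[1] = 031$c2b
  sorted[2] = 1$c2b03
  sorted[3] = 2b031$c
  sorted[4] = 31$c2b0
  sorted[5] = b031$c2
  sorted[6] = c2b031$
sorted[3] = 2b031$c

Answer: 2b031$c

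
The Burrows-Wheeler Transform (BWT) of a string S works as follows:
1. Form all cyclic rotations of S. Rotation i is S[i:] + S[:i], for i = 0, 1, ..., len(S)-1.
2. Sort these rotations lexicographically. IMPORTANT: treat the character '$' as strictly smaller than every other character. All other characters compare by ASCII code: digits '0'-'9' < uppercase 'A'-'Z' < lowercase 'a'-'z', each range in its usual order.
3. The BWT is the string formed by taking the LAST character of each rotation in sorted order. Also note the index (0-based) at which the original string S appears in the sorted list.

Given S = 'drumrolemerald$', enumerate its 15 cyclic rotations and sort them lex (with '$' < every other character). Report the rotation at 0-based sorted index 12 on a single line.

All 15 rotations (rotation i = S[i:]+S[:i]):
  rot[0] = drumrolemerald$
  rot[1] = rumrolemerald$d
  rot[2] = umrolemerald$dr
  rot[3] = mrolemerald$dru
  rot[4] = rolemerald$drum
  rot[5] = olemerald$drumr
  rot[6] = lemerald$drumro
  rot[7] = emerald$drumrol
  rot[8] = merald$drumrole
  rot[9] = erald$drumrolem
  rot[10] = rald$drumroleme
  rot[11] = ald$drumrolemer
  rot[12] = ld$drumrolemera
  rot[13] = d$drumrolemeral
  rot[14] = $drumrolemerald
Sorted (with $ < everything):
  sorted[0] = $drumrolemerald
  sorted[1] = ald$drumrolemer
  sorted[2] = d$drumrolemeral
  sorted[3] = drumrolemerald$
  sorted[4] = emerald$drumrol
  sorted[5] = erald$drumrolem
  sorted[6] = ld$drumrolemera
  sorted[7] = lemerald$drumro
  sorted[8] = merald$drumrole
  sorted[9] = mrolemerald$dru
  sorted[10] = olemerald$drumr
  sorted[11] = rald$drumroleme
  sorted[12] = rolemerald$drum
  sorted[13] = rumrolemerald$d
  sorted[14] = umrolemerald$dr
sorted[12] = rolemerald$drum

Answer: rolemerald$drum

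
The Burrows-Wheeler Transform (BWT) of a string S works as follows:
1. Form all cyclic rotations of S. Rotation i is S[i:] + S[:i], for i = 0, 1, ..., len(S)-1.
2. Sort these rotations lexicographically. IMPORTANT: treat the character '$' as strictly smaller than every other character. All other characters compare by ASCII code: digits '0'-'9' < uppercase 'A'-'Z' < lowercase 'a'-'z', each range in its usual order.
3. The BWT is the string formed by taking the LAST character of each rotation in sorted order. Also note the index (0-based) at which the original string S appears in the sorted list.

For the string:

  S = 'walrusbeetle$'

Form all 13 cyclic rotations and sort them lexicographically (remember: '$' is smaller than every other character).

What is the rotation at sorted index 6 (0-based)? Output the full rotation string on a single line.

All 13 rotations (rotation i = S[i:]+S[:i]):
  rot[0] = walrusbeetle$
  rot[1] = alrusbeetle$w
  rot[2] = lrusbeetle$wa
  rot[3] = rusbeetle$wal
  rot[4] = usbeetle$walr
  rot[5] = sbeetle$walru
  rot[6] = beetle$walrus
  rot[7] = eetle$walrusb
  rot[8] = etle$walrusbe
  rot[9] = tle$walrusbee
  rot[10] = le$walrusbeet
  rot[11] = e$walrusbeetl
  rot[12] = $walrusbeetle
Sorted (with $ < everything):
  sorted[0] = $walrusbeetle
  sorted[1] = alrusbeetle$w
  sorted[2] = beetle$walrus
  sorted[3] = e$walrusbeetl
  sorted[4] = eetle$walrusb
  sorted[5] = etle$walrusbe
  sorted[6] = le$walrusbeet
  sorted[7] = lrusbeetle$wa
  sorted[8] = rusbeetle$wal
  sorted[9] = sbeetle$walru
  sorted[10] = tle$walrusbee
  sorted[11] = usbeetle$walr
  sorted[12] = walrusbeetle$
sorted[6] = le$walrusbeet

Answer: le$walrusbeet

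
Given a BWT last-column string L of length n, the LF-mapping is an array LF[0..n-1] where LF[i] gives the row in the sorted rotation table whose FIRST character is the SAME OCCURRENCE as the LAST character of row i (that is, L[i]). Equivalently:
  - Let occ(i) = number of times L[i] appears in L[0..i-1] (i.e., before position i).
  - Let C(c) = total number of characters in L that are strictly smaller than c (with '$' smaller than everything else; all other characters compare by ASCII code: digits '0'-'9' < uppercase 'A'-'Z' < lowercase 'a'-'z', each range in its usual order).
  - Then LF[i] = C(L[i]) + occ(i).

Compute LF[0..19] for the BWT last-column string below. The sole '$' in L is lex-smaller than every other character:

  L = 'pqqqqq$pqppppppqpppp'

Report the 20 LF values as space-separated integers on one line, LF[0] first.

Answer: 1 13 14 15 16 17 0 2 18 3 4 5 6 7 8 19 9 10 11 12

Derivation:
Char counts: '$':1, 'p':12, 'q':7
C (first-col start): C('$')=0, C('p')=1, C('q')=13
L[0]='p': occ=0, LF[0]=C('p')+0=1+0=1
L[1]='q': occ=0, LF[1]=C('q')+0=13+0=13
L[2]='q': occ=1, LF[2]=C('q')+1=13+1=14
L[3]='q': occ=2, LF[3]=C('q')+2=13+2=15
L[4]='q': occ=3, LF[4]=C('q')+3=13+3=16
L[5]='q': occ=4, LF[5]=C('q')+4=13+4=17
L[6]='$': occ=0, LF[6]=C('$')+0=0+0=0
L[7]='p': occ=1, LF[7]=C('p')+1=1+1=2
L[8]='q': occ=5, LF[8]=C('q')+5=13+5=18
L[9]='p': occ=2, LF[9]=C('p')+2=1+2=3
L[10]='p': occ=3, LF[10]=C('p')+3=1+3=4
L[11]='p': occ=4, LF[11]=C('p')+4=1+4=5
L[12]='p': occ=5, LF[12]=C('p')+5=1+5=6
L[13]='p': occ=6, LF[13]=C('p')+6=1+6=7
L[14]='p': occ=7, LF[14]=C('p')+7=1+7=8
L[15]='q': occ=6, LF[15]=C('q')+6=13+6=19
L[16]='p': occ=8, LF[16]=C('p')+8=1+8=9
L[17]='p': occ=9, LF[17]=C('p')+9=1+9=10
L[18]='p': occ=10, LF[18]=C('p')+10=1+10=11
L[19]='p': occ=11, LF[19]=C('p')+11=1+11=12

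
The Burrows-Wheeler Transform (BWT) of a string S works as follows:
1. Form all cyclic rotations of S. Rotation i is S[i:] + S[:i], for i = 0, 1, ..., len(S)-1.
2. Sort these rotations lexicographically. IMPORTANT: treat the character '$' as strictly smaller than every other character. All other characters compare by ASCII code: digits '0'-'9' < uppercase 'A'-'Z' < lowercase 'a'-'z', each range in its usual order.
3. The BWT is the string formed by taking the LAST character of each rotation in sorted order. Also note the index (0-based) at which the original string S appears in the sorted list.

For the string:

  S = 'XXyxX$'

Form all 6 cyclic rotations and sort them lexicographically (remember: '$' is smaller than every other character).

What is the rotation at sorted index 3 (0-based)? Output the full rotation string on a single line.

Answer: XyxX$X

Derivation:
All 6 rotations (rotation i = S[i:]+S[:i]):
  rot[0] = XXyxX$
  rot[1] = XyxX$X
  rot[2] = yxX$XX
  rot[3] = xX$XXy
  rot[4] = X$XXyx
  rot[5] = $XXyxX
Sorted (with $ < everything):
  sorted[0] = $XXyxX
  sorted[1] = X$XXyx
  sorted[2] = XXyxX$
  sorted[3] = XyxX$X
  sorted[4] = xX$XXy
  sorted[5] = yxX$XX
sorted[3] = XyxX$X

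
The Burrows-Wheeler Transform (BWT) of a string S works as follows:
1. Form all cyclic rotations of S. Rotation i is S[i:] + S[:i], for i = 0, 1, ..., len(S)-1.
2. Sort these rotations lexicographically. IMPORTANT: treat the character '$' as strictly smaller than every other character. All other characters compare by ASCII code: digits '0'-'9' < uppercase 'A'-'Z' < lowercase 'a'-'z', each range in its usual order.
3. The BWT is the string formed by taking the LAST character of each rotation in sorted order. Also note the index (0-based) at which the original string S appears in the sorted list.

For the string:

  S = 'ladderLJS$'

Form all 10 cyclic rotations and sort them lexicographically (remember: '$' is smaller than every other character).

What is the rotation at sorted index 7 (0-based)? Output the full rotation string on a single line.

All 10 rotations (rotation i = S[i:]+S[:i]):
  rot[0] = ladderLJS$
  rot[1] = adderLJS$l
  rot[2] = dderLJS$la
  rot[3] = derLJS$lad
  rot[4] = erLJS$ladd
  rot[5] = rLJS$ladde
  rot[6] = LJS$ladder
  rot[7] = JS$ladderL
  rot[8] = S$ladderLJ
  rot[9] = $ladderLJS
Sorted (with $ < everything):
  sorted[0] = $ladderLJS
  sorted[1] = JS$ladderL
  sorted[2] = LJS$ladder
  sorted[3] = S$ladderLJ
  sorted[4] = adderLJS$l
  sorted[5] = dderLJS$la
  sorted[6] = derLJS$lad
  sorted[7] = erLJS$ladd
  sorted[8] = ladderLJS$
  sorted[9] = rLJS$ladde
sorted[7] = erLJS$ladd

Answer: erLJS$ladd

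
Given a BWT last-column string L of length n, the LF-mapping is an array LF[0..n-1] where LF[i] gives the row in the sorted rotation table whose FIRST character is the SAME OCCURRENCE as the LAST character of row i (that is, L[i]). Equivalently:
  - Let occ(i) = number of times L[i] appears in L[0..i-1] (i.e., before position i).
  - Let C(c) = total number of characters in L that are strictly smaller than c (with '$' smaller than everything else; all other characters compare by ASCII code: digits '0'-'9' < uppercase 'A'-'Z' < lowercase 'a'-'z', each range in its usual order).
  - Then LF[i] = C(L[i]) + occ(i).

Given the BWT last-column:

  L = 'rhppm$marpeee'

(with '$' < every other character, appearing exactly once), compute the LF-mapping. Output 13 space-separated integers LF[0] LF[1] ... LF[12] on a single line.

Answer: 11 5 8 9 6 0 7 1 12 10 2 3 4

Derivation:
Char counts: '$':1, 'a':1, 'e':3, 'h':1, 'm':2, 'p':3, 'r':2
C (first-col start): C('$')=0, C('a')=1, C('e')=2, C('h')=5, C('m')=6, C('p')=8, C('r')=11
L[0]='r': occ=0, LF[0]=C('r')+0=11+0=11
L[1]='h': occ=0, LF[1]=C('h')+0=5+0=5
L[2]='p': occ=0, LF[2]=C('p')+0=8+0=8
L[3]='p': occ=1, LF[3]=C('p')+1=8+1=9
L[4]='m': occ=0, LF[4]=C('m')+0=6+0=6
L[5]='$': occ=0, LF[5]=C('$')+0=0+0=0
L[6]='m': occ=1, LF[6]=C('m')+1=6+1=7
L[7]='a': occ=0, LF[7]=C('a')+0=1+0=1
L[8]='r': occ=1, LF[8]=C('r')+1=11+1=12
L[9]='p': occ=2, LF[9]=C('p')+2=8+2=10
L[10]='e': occ=0, LF[10]=C('e')+0=2+0=2
L[11]='e': occ=1, LF[11]=C('e')+1=2+1=3
L[12]='e': occ=2, LF[12]=C('e')+2=2+2=4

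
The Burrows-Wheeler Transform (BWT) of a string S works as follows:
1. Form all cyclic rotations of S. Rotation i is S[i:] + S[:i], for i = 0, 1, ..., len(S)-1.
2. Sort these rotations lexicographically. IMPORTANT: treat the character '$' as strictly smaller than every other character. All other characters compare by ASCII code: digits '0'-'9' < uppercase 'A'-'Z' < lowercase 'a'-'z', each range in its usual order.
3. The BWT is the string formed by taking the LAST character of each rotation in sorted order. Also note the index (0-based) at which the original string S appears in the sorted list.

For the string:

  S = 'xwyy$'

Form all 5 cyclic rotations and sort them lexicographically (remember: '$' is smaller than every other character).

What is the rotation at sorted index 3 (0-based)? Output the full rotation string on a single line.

Answer: y$xwy

Derivation:
All 5 rotations (rotation i = S[i:]+S[:i]):
  rot[0] = xwyy$
  rot[1] = wyy$x
  rot[2] = yy$xw
  rot[3] = y$xwy
  rot[4] = $xwyy
Sorted (with $ < everything):
  sorted[0] = $xwyy
  sorted[1] = wyy$x
  sorted[2] = xwyy$
  sorted[3] = y$xwy
  sorted[4] = yy$xw
sorted[3] = y$xwy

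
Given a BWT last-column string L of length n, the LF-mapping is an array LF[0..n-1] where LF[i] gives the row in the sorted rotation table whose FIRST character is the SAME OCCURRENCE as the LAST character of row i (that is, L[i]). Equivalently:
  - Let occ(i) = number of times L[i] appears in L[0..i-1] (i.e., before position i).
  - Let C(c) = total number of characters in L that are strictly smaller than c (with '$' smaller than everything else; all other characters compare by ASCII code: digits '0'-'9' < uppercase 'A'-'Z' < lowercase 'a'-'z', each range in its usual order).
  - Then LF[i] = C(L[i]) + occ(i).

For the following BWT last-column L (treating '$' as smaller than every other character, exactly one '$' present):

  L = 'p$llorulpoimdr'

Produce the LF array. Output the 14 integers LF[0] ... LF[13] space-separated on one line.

Answer: 9 0 3 4 7 11 13 5 10 8 2 6 1 12

Derivation:
Char counts: '$':1, 'd':1, 'i':1, 'l':3, 'm':1, 'o':2, 'p':2, 'r':2, 'u':1
C (first-col start): C('$')=0, C('d')=1, C('i')=2, C('l')=3, C('m')=6, C('o')=7, C('p')=9, C('r')=11, C('u')=13
L[0]='p': occ=0, LF[0]=C('p')+0=9+0=9
L[1]='$': occ=0, LF[1]=C('$')+0=0+0=0
L[2]='l': occ=0, LF[2]=C('l')+0=3+0=3
L[3]='l': occ=1, LF[3]=C('l')+1=3+1=4
L[4]='o': occ=0, LF[4]=C('o')+0=7+0=7
L[5]='r': occ=0, LF[5]=C('r')+0=11+0=11
L[6]='u': occ=0, LF[6]=C('u')+0=13+0=13
L[7]='l': occ=2, LF[7]=C('l')+2=3+2=5
L[8]='p': occ=1, LF[8]=C('p')+1=9+1=10
L[9]='o': occ=1, LF[9]=C('o')+1=7+1=8
L[10]='i': occ=0, LF[10]=C('i')+0=2+0=2
L[11]='m': occ=0, LF[11]=C('m')+0=6+0=6
L[12]='d': occ=0, LF[12]=C('d')+0=1+0=1
L[13]='r': occ=1, LF[13]=C('r')+1=11+1=12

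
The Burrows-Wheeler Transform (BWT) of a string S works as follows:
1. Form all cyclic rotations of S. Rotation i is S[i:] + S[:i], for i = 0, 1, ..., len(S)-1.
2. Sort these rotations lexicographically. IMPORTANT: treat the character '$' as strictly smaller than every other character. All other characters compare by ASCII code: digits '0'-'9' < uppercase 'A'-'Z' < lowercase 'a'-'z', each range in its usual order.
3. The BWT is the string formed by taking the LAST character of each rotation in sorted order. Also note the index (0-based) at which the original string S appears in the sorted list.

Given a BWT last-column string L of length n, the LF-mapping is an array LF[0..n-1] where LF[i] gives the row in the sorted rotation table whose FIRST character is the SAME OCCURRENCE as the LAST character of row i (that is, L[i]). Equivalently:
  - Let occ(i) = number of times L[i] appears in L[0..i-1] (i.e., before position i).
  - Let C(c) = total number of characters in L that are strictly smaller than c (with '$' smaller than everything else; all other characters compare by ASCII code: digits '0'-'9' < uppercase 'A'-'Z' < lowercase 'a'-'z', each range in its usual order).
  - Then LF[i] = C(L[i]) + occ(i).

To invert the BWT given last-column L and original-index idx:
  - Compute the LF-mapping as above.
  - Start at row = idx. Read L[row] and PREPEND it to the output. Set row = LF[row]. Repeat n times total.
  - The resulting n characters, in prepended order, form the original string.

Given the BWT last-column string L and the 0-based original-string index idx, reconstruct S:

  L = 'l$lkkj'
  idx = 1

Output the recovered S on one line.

LF mapping: 4 0 5 2 3 1
Walk LF starting at row 1, prepending L[row]:
  step 1: row=1, L[1]='$', prepend. Next row=LF[1]=0
  step 2: row=0, L[0]='l', prepend. Next row=LF[0]=4
  step 3: row=4, L[4]='k', prepend. Next row=LF[4]=3
  step 4: row=3, L[3]='k', prepend. Next row=LF[3]=2
  step 5: row=2, L[2]='l', prepend. Next row=LF[2]=5
  step 6: row=5, L[5]='j', prepend. Next row=LF[5]=1
Reversed output: jlkkl$

Answer: jlkkl$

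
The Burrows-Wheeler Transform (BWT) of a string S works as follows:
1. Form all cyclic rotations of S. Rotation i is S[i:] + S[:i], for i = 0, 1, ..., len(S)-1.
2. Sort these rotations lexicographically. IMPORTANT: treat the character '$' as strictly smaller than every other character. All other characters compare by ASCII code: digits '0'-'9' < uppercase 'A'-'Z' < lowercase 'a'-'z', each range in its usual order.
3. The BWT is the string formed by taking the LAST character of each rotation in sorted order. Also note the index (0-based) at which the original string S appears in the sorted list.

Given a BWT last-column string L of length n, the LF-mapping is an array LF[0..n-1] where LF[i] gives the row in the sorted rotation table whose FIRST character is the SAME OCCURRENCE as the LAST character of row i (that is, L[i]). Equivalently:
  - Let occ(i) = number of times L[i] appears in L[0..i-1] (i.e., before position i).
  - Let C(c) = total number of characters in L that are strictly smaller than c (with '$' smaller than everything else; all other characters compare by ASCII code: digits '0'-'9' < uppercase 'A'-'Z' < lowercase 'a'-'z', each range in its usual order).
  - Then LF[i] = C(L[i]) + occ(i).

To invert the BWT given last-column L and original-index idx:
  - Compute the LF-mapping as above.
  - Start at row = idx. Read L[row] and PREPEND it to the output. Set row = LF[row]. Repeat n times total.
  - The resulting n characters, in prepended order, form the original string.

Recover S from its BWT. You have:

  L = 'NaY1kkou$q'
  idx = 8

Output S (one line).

LF mapping: 2 4 3 1 5 6 7 9 0 8
Walk LF starting at row 8, prepending L[row]:
  step 1: row=8, L[8]='$', prepend. Next row=LF[8]=0
  step 2: row=0, L[0]='N', prepend. Next row=LF[0]=2
  step 3: row=2, L[2]='Y', prepend. Next row=LF[2]=3
  step 4: row=3, L[3]='1', prepend. Next row=LF[3]=1
  step 5: row=1, L[1]='a', prepend. Next row=LF[1]=4
  step 6: row=4, L[4]='k', prepend. Next row=LF[4]=5
  step 7: row=5, L[5]='k', prepend. Next row=LF[5]=6
  step 8: row=6, L[6]='o', prepend. Next row=LF[6]=7
  step 9: row=7, L[7]='u', prepend. Next row=LF[7]=9
  step 10: row=9, L[9]='q', prepend. Next row=LF[9]=8
Reversed output: quokka1YN$

Answer: quokka1YN$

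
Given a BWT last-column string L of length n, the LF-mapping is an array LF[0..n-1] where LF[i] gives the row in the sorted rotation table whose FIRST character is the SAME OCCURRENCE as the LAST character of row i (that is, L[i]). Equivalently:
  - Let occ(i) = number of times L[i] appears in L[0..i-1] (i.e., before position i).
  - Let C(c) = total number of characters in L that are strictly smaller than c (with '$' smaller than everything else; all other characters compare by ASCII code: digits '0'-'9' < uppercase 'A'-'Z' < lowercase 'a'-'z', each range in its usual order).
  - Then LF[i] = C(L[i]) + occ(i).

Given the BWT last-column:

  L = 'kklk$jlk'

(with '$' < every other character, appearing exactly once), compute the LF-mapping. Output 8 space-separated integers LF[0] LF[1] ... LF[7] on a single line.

Char counts: '$':1, 'j':1, 'k':4, 'l':2
C (first-col start): C('$')=0, C('j')=1, C('k')=2, C('l')=6
L[0]='k': occ=0, LF[0]=C('k')+0=2+0=2
L[1]='k': occ=1, LF[1]=C('k')+1=2+1=3
L[2]='l': occ=0, LF[2]=C('l')+0=6+0=6
L[3]='k': occ=2, LF[3]=C('k')+2=2+2=4
L[4]='$': occ=0, LF[4]=C('$')+0=0+0=0
L[5]='j': occ=0, LF[5]=C('j')+0=1+0=1
L[6]='l': occ=1, LF[6]=C('l')+1=6+1=7
L[7]='k': occ=3, LF[7]=C('k')+3=2+3=5

Answer: 2 3 6 4 0 1 7 5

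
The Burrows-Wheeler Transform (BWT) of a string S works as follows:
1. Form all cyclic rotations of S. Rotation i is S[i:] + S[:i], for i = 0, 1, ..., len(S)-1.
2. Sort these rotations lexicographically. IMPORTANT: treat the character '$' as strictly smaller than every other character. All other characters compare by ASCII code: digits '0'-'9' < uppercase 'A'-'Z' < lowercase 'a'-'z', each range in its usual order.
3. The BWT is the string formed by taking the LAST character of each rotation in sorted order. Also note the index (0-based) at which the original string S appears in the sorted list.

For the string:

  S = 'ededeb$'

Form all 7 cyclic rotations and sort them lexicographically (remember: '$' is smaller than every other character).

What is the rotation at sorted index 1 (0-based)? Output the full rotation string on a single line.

Answer: b$edede

Derivation:
All 7 rotations (rotation i = S[i:]+S[:i]):
  rot[0] = ededeb$
  rot[1] = dedeb$e
  rot[2] = edeb$ed
  rot[3] = deb$ede
  rot[4] = eb$eded
  rot[5] = b$edede
  rot[6] = $ededeb
Sorted (with $ < everything):
  sorted[0] = $ededeb
  sorted[1] = b$edede
  sorted[2] = deb$ede
  sorted[3] = dedeb$e
  sorted[4] = eb$eded
  sorted[5] = edeb$ed
  sorted[6] = ededeb$
sorted[1] = b$edede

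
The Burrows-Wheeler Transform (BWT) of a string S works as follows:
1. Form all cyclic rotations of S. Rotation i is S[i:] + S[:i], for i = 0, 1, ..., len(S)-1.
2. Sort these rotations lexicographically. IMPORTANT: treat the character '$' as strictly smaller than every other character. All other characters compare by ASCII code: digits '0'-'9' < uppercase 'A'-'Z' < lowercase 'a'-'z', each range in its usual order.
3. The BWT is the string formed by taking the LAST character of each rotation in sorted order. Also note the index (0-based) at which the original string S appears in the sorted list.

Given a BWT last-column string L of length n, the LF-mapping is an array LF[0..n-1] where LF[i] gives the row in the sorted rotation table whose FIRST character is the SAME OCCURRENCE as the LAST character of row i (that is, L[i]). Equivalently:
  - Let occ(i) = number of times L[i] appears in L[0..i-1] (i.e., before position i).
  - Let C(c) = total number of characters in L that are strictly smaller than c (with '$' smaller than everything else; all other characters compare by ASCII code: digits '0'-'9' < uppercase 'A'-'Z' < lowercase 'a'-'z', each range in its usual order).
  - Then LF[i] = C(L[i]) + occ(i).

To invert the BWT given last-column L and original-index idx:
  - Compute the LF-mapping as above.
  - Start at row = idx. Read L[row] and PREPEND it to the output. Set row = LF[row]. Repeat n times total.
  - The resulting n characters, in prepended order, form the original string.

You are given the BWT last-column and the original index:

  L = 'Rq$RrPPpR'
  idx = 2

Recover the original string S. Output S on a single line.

LF mapping: 3 7 0 4 8 1 2 6 5
Walk LF starting at row 2, prepending L[row]:
  step 1: row=2, L[2]='$', prepend. Next row=LF[2]=0
  step 2: row=0, L[0]='R', prepend. Next row=LF[0]=3
  step 3: row=3, L[3]='R', prepend. Next row=LF[3]=4
  step 4: row=4, L[4]='r', prepend. Next row=LF[4]=8
  step 5: row=8, L[8]='R', prepend. Next row=LF[8]=5
  step 6: row=5, L[5]='P', prepend. Next row=LF[5]=1
  step 7: row=1, L[1]='q', prepend. Next row=LF[1]=7
  step 8: row=7, L[7]='p', prepend. Next row=LF[7]=6
  step 9: row=6, L[6]='P', prepend. Next row=LF[6]=2
Reversed output: PpqPRrRR$

Answer: PpqPRrRR$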